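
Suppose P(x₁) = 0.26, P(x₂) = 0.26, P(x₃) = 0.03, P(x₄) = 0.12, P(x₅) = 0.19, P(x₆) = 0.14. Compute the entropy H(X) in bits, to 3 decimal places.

2.382 bits

H = −Σ pᵢ log₂ pᵢ.
−0.26·log₂(0.26) = 0.5053
−0.26·log₂(0.26) = 0.5053
−0.03·log₂(0.03) = 0.1518
−0.12·log₂(0.12) = 0.3671
−0.19·log₂(0.19) = 0.4552
−0.14·log₂(0.14) = 0.3971
Sum ≈ 2.3817 → 2.382 bits.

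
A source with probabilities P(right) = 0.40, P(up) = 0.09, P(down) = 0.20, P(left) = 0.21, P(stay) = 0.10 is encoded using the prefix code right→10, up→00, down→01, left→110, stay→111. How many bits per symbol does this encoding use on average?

2.31 bits/symbol

L̄ = Σ pᵢ·ℓᵢ = 0.40·2 + 0.09·2 + 0.20·2 + 0.21·3 + 0.10·3 = 2.31 bits/symbol.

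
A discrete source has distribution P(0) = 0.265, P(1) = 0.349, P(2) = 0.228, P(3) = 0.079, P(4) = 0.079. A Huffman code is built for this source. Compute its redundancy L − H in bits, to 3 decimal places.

0.055 bits

Entropy H = −Σ p log₂ p ≈ 2.1026 bits.
Huffman merges: 79/1000+79/1000→79/500; 79/500+57/250→193/500; 53/200+349/1000→307/500; 193/500+307/500→1. L = 1079/500 ≈ 2.1580.
L − H = 2.1580 − 2.1026 = 0.055 bits.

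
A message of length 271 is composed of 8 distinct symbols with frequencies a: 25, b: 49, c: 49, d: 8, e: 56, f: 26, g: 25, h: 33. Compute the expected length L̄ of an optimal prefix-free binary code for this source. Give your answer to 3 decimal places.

2.915 bits/symbol

Probabilities are the counts divided by 271.
Repeatedly combine the two least-probable nodes; the expected code length is the sum of the merged weights.
merge 8/271 + 25/271 → 33/271
merge 25/271 + 26/271 → 51/271
merge 33/271 + 33/271 → 66/271
merge 49/271 + 49/271 → 98/271
merge 51/271 + 56/271 → 107/271
merge 66/271 + 98/271 → 164/271
merge 107/271 + 164/271 → 1
L = 33/271 + 51/271 + 66/271 + 98/271 + 107/271 + 164/271 + 1 = 790/271 ≈ 2.915 bits/symbol.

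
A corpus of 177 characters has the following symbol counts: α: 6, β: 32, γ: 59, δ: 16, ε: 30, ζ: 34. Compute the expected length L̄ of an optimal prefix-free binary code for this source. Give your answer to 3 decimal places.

2.418 bits/symbol

Probabilities are the counts divided by 177.
Repeatedly combine the two least-probable nodes; the expected code length is the sum of the merged weights.
merge 2/59 + 16/177 → 22/177
merge 22/177 + 10/59 → 52/177
merge 32/177 + 34/177 → 22/59
merge 52/177 + 1/3 → 37/59
merge 22/59 + 37/59 → 1
L = 22/177 + 52/177 + 22/59 + 37/59 + 1 = 428/177 ≈ 2.418 bits/symbol.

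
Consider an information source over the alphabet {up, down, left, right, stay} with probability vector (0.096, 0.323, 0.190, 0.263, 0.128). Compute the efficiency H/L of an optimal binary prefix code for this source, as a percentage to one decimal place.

Entropy H = −Σ p log₂ p ≈ 2.1928 bits.
Huffman merges: 12/125+16/125→28/125; 19/100+28/125→207/500; 263/1000+323/1000→293/500; 207/500+293/500→1. L = 278/125 ≈ 2.2240.
Efficiency = H/L = 2.1928/2.2240 = 98.6%.

98.6%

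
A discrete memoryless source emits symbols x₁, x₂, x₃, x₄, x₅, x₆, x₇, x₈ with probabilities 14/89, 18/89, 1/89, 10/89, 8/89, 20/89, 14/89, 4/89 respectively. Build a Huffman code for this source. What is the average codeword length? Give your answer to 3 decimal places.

2.775 bits/symbol

Repeatedly combine the two least-probable nodes; the expected code length is the sum of the merged weights.
merge 1/89 + 4/89 → 5/89
merge 5/89 + 8/89 → 13/89
merge 10/89 + 13/89 → 23/89
merge 14/89 + 14/89 → 28/89
merge 18/89 + 20/89 → 38/89
merge 23/89 + 28/89 → 51/89
merge 38/89 + 51/89 → 1
L = 5/89 + 13/89 + 23/89 + 28/89 + 38/89 + 51/89 + 1 = 247/89 ≈ 2.775 bits/symbol.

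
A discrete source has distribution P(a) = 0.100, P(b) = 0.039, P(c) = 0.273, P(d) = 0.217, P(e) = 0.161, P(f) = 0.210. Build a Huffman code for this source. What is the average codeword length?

2.439 bits/symbol

Repeatedly combine the two least-probable nodes; the expected code length is the sum of the merged weights.
merge 39/1000 + 1/10 → 139/1000
merge 139/1000 + 161/1000 → 3/10
merge 21/100 + 217/1000 → 427/1000
merge 273/1000 + 3/10 → 573/1000
merge 427/1000 + 573/1000 → 1
L = 139/1000 + 3/10 + 427/1000 + 573/1000 + 1 = 2439/1000 = 2.439 bits/symbol.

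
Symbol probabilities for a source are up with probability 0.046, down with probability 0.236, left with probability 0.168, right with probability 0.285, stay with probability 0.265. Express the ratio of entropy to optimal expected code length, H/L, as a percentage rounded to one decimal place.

Entropy H = −Σ p log₂ p ≈ 2.1522 bits.
Huffman merges: 23/500+21/125→107/500; 107/500+59/250→9/20; 53/200+57/200→11/20; 9/20+11/20→1. L = 1107/500 ≈ 2.2140.
Efficiency = H/L = 2.1522/2.2140 = 97.2%.

97.2%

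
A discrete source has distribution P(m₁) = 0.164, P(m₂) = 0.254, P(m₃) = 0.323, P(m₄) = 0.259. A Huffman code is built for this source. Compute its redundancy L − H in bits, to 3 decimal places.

0.039 bits

Entropy H = −Σ p log₂ p ≈ 1.9613 bits.
Huffman merges: 41/250+127/500→209/500; 259/1000+323/1000→291/500; 209/500+291/500→1. L = 2 ≈ 2.0000.
L − H = 2.0000 − 1.9613 = 0.039 bits.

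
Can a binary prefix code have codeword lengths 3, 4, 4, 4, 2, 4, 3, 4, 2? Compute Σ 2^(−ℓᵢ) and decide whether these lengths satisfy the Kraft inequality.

1.0625; no

With common denominator 2^4 = 16: Σ 2^(−ℓᵢ) = 2/16 + 1/16 + 1/16 + 1/16 + 4/16 + 1/16 + 2/16 + 1/16 + 4/16 = 17/16 = 1.0625.
Kraft's inequality requires Σ ≤ 1; here Σ = 1.0625 > 1, so no such prefix code exists.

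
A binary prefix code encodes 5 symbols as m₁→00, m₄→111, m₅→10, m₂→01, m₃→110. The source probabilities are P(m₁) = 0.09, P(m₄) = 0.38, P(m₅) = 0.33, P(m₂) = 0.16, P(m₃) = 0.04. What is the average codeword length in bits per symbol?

2.42 bits/symbol

L̄ = Σ pᵢ·ℓᵢ = 0.09·2 + 0.38·3 + 0.33·2 + 0.16·2 + 0.04·3 = 2.42 bits/symbol.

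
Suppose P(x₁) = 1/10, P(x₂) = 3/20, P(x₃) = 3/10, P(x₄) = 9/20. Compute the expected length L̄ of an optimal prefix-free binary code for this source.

Repeatedly combine the two least-probable nodes; the expected code length is the sum of the merged weights.
merge 1/10 + 3/20 → 1/4
merge 1/4 + 3/10 → 11/20
merge 9/20 + 11/20 → 1
L = 1/4 + 11/20 + 1 = 9/5 = 1.8 bits/symbol.

1.8 bits/symbol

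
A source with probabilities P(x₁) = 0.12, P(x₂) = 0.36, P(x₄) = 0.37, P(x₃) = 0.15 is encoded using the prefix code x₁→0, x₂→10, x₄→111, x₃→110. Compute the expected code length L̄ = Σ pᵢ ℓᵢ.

L̄ = Σ pᵢ·ℓᵢ = 0.12·1 + 0.36·2 + 0.37·3 + 0.15·3 = 2.4 bits/symbol.

2.4 bits/symbol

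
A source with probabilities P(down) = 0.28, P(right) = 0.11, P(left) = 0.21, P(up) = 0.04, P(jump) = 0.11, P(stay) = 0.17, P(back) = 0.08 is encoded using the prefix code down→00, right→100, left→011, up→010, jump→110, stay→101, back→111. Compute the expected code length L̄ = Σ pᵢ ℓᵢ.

2.72 bits/symbol

L̄ = Σ pᵢ·ℓᵢ = 0.28·2 + 0.11·3 + 0.21·3 + 0.04·3 + 0.11·3 + 0.17·3 + 0.08·3 = 2.72 bits/symbol.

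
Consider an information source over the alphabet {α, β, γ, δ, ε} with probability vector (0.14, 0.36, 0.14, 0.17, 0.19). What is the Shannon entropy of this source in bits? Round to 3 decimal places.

H = −Σ pᵢ log₂ pᵢ.
−0.14·log₂(0.14) = 0.3971
−0.36·log₂(0.36) = 0.5306
−0.14·log₂(0.14) = 0.3971
−0.17·log₂(0.17) = 0.4346
−0.19·log₂(0.19) = 0.4552
Sum ≈ 2.2146 → 2.215 bits.

2.215 bits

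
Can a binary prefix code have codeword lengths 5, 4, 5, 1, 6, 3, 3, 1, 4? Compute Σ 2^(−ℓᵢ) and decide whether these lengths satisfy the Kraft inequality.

1.453125; no

With common denominator 2^6 = 64: Σ 2^(−ℓᵢ) = 2/64 + 4/64 + 2/64 + 32/64 + 1/64 + 8/64 + 8/64 + 32/64 + 4/64 = 93/64 = 1.453125.
Kraft's inequality requires Σ ≤ 1; here Σ = 1.453125 > 1, so no such prefix code exists.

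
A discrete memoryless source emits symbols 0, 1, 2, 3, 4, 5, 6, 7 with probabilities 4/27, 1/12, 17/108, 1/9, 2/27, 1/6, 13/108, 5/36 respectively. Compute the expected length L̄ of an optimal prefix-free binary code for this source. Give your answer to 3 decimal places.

Repeatedly combine the two least-probable nodes; the expected code length is the sum of the merged weights.
merge 2/27 + 1/12 → 17/108
merge 1/9 + 13/108 → 25/108
merge 5/36 + 4/27 → 31/108
merge 17/108 + 17/108 → 17/54
merge 1/6 + 25/108 → 43/108
merge 31/108 + 17/54 → 65/108
merge 43/108 + 65/108 → 1
L = 17/108 + 25/108 + 31/108 + 17/54 + 43/108 + 65/108 + 1 = 323/108 ≈ 2.991 bits/symbol.

2.991 bits/symbol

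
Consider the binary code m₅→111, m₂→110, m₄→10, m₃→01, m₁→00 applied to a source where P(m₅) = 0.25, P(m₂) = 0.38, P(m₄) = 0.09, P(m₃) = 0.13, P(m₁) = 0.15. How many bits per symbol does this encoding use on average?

2.63 bits/symbol

L̄ = Σ pᵢ·ℓᵢ = 0.25·3 + 0.38·3 + 0.09·2 + 0.13·2 + 0.15·2 = 2.63 bits/symbol.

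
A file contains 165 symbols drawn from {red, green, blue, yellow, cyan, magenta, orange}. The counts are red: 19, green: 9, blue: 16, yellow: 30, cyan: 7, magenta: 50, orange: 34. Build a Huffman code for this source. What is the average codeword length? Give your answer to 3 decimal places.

2.588 bits/symbol

Probabilities are the counts divided by 165.
Repeatedly combine the two least-probable nodes; the expected code length is the sum of the merged weights.
merge 7/165 + 3/55 → 16/165
merge 16/165 + 16/165 → 32/165
merge 19/165 + 2/11 → 49/165
merge 32/165 + 34/165 → 2/5
merge 49/165 + 10/33 → 3/5
merge 2/5 + 3/5 → 1
L = 16/165 + 32/165 + 49/165 + 2/5 + 3/5 + 1 = 427/165 ≈ 2.588 bits/symbol.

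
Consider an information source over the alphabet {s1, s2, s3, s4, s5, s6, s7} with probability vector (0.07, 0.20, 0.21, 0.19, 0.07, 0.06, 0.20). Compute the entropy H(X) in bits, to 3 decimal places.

H = −Σ pᵢ log₂ pᵢ.
−0.07·log₂(0.07) = 0.2686
−0.20·log₂(0.20) = 0.4644
−0.21·log₂(0.21) = 0.4728
−0.19·log₂(0.19) = 0.4552
−0.07·log₂(0.07) = 0.2686
−0.06·log₂(0.06) = 0.2435
−0.20·log₂(0.20) = 0.4644
Sum ≈ 2.6375 → 2.637 bits.

2.637 bits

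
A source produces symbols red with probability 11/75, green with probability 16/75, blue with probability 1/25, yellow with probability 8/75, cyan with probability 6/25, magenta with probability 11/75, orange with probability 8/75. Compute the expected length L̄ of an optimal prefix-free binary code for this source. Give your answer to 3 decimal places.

2.693 bits/symbol

Repeatedly combine the two least-probable nodes; the expected code length is the sum of the merged weights.
merge 1/25 + 8/75 → 11/75
merge 8/75 + 11/75 → 19/75
merge 11/75 + 11/75 → 22/75
merge 16/75 + 6/25 → 34/75
merge 19/75 + 22/75 → 41/75
merge 34/75 + 41/75 → 1
L = 11/75 + 19/75 + 22/75 + 34/75 + 41/75 + 1 = 202/75 ≈ 2.693 bits/symbol.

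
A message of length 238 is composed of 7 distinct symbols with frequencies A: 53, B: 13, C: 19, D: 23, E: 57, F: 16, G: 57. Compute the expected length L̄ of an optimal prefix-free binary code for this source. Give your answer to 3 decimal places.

2.597 bits/symbol

Probabilities are the counts divided by 238.
Repeatedly combine the two least-probable nodes; the expected code length is the sum of the merged weights.
merge 13/238 + 8/119 → 29/238
merge 19/238 + 23/238 → 3/17
merge 29/238 + 3/17 → 71/238
merge 53/238 + 57/238 → 55/119
merge 57/238 + 71/238 → 64/119
merge 55/119 + 64/119 → 1
L = 29/238 + 3/17 + 71/238 + 55/119 + 64/119 + 1 = 309/119 ≈ 2.597 bits/symbol.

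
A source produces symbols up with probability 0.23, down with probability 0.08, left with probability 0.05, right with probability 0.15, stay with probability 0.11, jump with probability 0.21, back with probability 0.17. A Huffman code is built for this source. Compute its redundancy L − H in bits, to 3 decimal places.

0.026 bits

Entropy H = −Σ p log₂ p ≈ 2.6635 bits.
Huffman merges: 1/20+2/25→13/100; 11/100+13/100→6/25; 3/20+17/100→8/25; 21/100+23/100→11/25; 6/25+8/25→14/25; 11/25+14/25→1. L = 269/100 ≈ 2.6900.
L − H = 2.6900 − 2.6635 = 0.026 bits.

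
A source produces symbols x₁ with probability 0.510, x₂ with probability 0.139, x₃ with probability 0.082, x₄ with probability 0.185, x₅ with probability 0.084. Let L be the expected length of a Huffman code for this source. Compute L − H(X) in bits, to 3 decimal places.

0.023 bits

Entropy H = −Σ p log₂ p ≈ 1.9376 bits.
Huffman merges: 41/500+21/250→83/500; 139/1000+83/500→61/200; 37/200+61/200→49/100; 49/100+51/100→1. L = 1961/1000 ≈ 1.9610.
L − H = 1.9610 − 1.9376 = 0.023 bits.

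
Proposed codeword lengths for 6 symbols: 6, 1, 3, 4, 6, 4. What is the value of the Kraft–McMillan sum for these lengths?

0.78125

With common denominator 2^6 = 64: Σ 2^(−ℓᵢ) = 1/64 + 32/64 + 8/64 + 4/64 + 1/64 + 4/64 = 50/64 = 0.78125.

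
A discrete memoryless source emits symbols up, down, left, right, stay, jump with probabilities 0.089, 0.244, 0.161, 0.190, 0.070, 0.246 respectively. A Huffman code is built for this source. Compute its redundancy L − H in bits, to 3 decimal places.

0.026 bits

Entropy H = −Σ p log₂ p ≈ 2.4529 bits.
Huffman merges: 7/100+89/1000→159/1000; 159/1000+161/1000→8/25; 19/100+61/250→217/500; 123/500+8/25→283/500; 217/500+283/500→1. L = 2479/1000 ≈ 2.4790.
L − H = 2.4790 − 2.4529 = 0.026 bits.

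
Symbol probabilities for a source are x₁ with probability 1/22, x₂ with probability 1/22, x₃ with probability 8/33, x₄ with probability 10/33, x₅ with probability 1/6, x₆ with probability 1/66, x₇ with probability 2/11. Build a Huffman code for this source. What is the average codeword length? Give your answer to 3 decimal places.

2.439 bits/symbol

Repeatedly combine the two least-probable nodes; the expected code length is the sum of the merged weights.
merge 1/66 + 1/22 → 2/33
merge 1/22 + 2/33 → 7/66
merge 7/66 + 1/6 → 3/11
merge 2/11 + 8/33 → 14/33
merge 3/11 + 10/33 → 19/33
merge 14/33 + 19/33 → 1
L = 2/33 + 7/66 + 3/11 + 14/33 + 19/33 + 1 = 161/66 ≈ 2.439 bits/symbol.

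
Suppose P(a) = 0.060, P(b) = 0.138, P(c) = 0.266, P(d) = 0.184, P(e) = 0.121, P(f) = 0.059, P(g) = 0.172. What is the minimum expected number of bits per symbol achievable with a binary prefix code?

Repeatedly combine the two least-probable nodes; the expected code length is the sum of the merged weights.
merge 59/1000 + 3/50 → 119/1000
merge 119/1000 + 121/1000 → 6/25
merge 69/500 + 43/250 → 31/100
merge 23/125 + 6/25 → 53/125
merge 133/500 + 31/100 → 72/125
merge 53/125 + 72/125 → 1
L = 119/1000 + 6/25 + 31/100 + 53/125 + 72/125 + 1 = 2669/1000 = 2.669 bits/symbol.

2.669 bits/symbol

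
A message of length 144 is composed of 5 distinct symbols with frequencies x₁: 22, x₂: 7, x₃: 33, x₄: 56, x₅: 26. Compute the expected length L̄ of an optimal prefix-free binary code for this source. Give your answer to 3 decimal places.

Probabilities are the counts divided by 144.
Repeatedly combine the two least-probable nodes; the expected code length is the sum of the merged weights.
merge 7/144 + 11/72 → 29/144
merge 13/72 + 29/144 → 55/144
merge 11/48 + 55/144 → 11/18
merge 7/18 + 11/18 → 1
L = 29/144 + 55/144 + 11/18 + 1 = 79/36 ≈ 2.194 bits/symbol.

2.194 bits/symbol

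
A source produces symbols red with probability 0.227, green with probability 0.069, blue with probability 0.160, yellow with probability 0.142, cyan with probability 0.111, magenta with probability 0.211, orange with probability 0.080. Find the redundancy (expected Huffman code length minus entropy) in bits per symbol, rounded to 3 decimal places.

Entropy H = −Σ p log₂ p ≈ 2.6918 bits.
Huffman merges: 69/1000+2/25→149/1000; 111/1000+71/500→253/1000; 149/1000+4/25→309/1000; 211/1000+227/1000→219/500; 253/1000+309/1000→281/500; 219/500+281/500→1. L = 2711/1000 ≈ 2.7110.
L − H = 2.7110 − 2.6918 = 0.019 bits.

0.019 bits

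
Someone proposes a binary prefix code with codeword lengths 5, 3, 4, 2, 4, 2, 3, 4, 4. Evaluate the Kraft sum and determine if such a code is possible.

1.03125; no

With common denominator 2^5 = 32: Σ 2^(−ℓᵢ) = 1/32 + 4/32 + 2/32 + 8/32 + 2/32 + 8/32 + 4/32 + 2/32 + 2/32 = 33/32 = 1.03125.
Kraft's inequality requires Σ ≤ 1; here Σ = 1.03125 > 1, so no such prefix code exists.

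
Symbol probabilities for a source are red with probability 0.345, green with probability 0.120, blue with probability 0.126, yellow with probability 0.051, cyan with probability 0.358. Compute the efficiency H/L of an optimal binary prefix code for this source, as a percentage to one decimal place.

Entropy H = −Σ p log₂ p ≈ 2.0228 bits.
Huffman merges: 51/1000+3/25→171/1000; 63/500+171/1000→297/1000; 297/1000+69/200→321/500; 179/500+321/500→1. L = 211/100 ≈ 2.1100.
Efficiency = H/L = 2.0228/2.1100 = 95.9%.

95.9%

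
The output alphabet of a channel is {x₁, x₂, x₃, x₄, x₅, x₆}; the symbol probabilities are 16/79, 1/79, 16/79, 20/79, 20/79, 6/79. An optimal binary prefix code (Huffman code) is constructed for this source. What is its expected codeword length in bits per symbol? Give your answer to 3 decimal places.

2.380 bits/symbol

Repeatedly combine the two least-probable nodes; the expected code length is the sum of the merged weights.
merge 1/79 + 6/79 → 7/79
merge 7/79 + 16/79 → 23/79
merge 16/79 + 20/79 → 36/79
merge 20/79 + 23/79 → 43/79
merge 36/79 + 43/79 → 1
L = 7/79 + 23/79 + 36/79 + 43/79 + 1 = 188/79 ≈ 2.380 bits/symbol.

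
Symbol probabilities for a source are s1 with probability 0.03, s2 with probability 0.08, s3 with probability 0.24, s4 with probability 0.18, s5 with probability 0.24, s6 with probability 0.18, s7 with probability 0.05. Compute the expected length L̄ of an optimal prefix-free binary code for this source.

Repeatedly combine the two least-probable nodes; the expected code length is the sum of the merged weights.
merge 3/100 + 1/20 → 2/25
merge 2/25 + 2/25 → 4/25
merge 4/25 + 9/50 → 17/50
merge 9/50 + 6/25 → 21/50
merge 6/25 + 17/50 → 29/50
merge 21/50 + 29/50 → 1
L = 2/25 + 4/25 + 17/50 + 21/50 + 29/50 + 1 = 129/50 = 2.58 bits/symbol.

2.58 bits/symbol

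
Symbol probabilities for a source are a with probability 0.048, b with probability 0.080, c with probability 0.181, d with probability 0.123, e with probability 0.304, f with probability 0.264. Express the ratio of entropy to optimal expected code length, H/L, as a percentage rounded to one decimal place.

98.8%

Entropy H = −Σ p log₂ p ≈ 2.3495 bits.
Huffman merges: 6/125+2/25→16/125; 123/1000+16/125→251/1000; 181/1000+251/1000→54/125; 33/125+38/125→71/125; 54/125+71/125→1. L = 2379/1000 ≈ 2.3790.
Efficiency = H/L = 2.3495/2.3790 = 98.8%.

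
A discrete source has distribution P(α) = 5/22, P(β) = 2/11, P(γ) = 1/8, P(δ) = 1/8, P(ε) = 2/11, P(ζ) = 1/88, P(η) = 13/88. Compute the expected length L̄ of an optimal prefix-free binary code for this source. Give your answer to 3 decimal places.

2.727 bits/symbol

Repeatedly combine the two least-probable nodes; the expected code length is the sum of the merged weights.
merge 1/88 + 1/8 → 3/22
merge 1/8 + 3/22 → 23/88
merge 13/88 + 2/11 → 29/88
merge 2/11 + 5/22 → 9/22
merge 23/88 + 29/88 → 13/22
merge 9/22 + 13/22 → 1
L = 3/22 + 23/88 + 29/88 + 9/22 + 13/22 + 1 = 30/11 ≈ 2.727 bits/symbol.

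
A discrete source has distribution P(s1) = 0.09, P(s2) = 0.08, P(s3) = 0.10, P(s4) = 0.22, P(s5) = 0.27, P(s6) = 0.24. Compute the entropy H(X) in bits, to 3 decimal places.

2.421 bits

H = −Σ pᵢ log₂ pᵢ.
−0.09·log₂(0.09) = 0.3127
−0.08·log₂(0.08) = 0.2915
−0.10·log₂(0.10) = 0.3322
−0.22·log₂(0.22) = 0.4806
−0.27·log₂(0.27) = 0.5100
−0.24·log₂(0.24) = 0.4941
Sum ≈ 2.4211 → 2.421 bits.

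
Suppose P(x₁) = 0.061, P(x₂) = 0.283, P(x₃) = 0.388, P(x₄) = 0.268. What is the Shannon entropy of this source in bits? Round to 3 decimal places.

1.801 bits

H = −Σ pᵢ log₂ pᵢ.
−0.061·log₂(0.061) = 0.2461
−0.283·log₂(0.283) = 0.5154
−0.388·log₂(0.388) = 0.5300
−0.268·log₂(0.268) = 0.5091
Sum ≈ 1.8006 → 1.801 bits.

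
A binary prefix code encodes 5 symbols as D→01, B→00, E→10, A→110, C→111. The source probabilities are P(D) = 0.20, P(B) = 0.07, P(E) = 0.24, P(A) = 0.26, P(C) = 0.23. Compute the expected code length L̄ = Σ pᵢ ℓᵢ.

2.49 bits/symbol

L̄ = Σ pᵢ·ℓᵢ = 0.20·2 + 0.07·2 + 0.24·2 + 0.26·3 + 0.23·3 = 2.49 bits/symbol.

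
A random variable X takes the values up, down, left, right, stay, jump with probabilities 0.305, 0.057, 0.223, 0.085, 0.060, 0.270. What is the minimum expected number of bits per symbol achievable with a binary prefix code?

2.319 bits/symbol

Repeatedly combine the two least-probable nodes; the expected code length is the sum of the merged weights.
merge 57/1000 + 3/50 → 117/1000
merge 17/200 + 117/1000 → 101/500
merge 101/500 + 223/1000 → 17/40
merge 27/100 + 61/200 → 23/40
merge 17/40 + 23/40 → 1
L = 117/1000 + 101/500 + 17/40 + 23/40 + 1 = 2319/1000 = 2.319 bits/symbol.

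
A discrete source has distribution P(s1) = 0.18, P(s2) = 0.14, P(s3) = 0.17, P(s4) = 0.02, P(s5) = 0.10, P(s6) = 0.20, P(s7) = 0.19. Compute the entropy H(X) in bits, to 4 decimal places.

2.6417 bits

H = −Σ pᵢ log₂ pᵢ.
−0.18·log₂(0.18) = 0.4453
−0.14·log₂(0.14) = 0.3971
−0.17·log₂(0.17) = 0.4346
−0.02·log₂(0.02) = 0.1129
−0.10·log₂(0.10) = 0.3322
−0.20·log₂(0.20) = 0.4644
−0.19·log₂(0.19) = 0.4552
Sum ≈ 2.6417 → 2.6417 bits.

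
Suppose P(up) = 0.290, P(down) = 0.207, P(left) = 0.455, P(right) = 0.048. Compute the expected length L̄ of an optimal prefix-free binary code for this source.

Repeatedly combine the two least-probable nodes; the expected code length is the sum of the merged weights.
merge 6/125 + 207/1000 → 51/200
merge 51/200 + 29/100 → 109/200
merge 91/200 + 109/200 → 1
L = 51/200 + 109/200 + 1 = 9/5 = 1.8 bits/symbol.

1.8 bits/symbol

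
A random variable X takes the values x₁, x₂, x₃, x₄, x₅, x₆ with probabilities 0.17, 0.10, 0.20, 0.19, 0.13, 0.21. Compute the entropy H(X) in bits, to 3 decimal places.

2.542 bits

H = −Σ pᵢ log₂ pᵢ.
−0.17·log₂(0.17) = 0.4346
−0.10·log₂(0.10) = 0.3322
−0.20·log₂(0.20) = 0.4644
−0.19·log₂(0.19) = 0.4552
−0.13·log₂(0.13) = 0.3826
−0.21·log₂(0.21) = 0.4728
Sum ≈ 2.5419 → 2.542 bits.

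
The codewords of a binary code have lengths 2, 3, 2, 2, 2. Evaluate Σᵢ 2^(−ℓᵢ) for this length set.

1.125

With common denominator 2^3 = 8: Σ 2^(−ℓᵢ) = 2/8 + 1/8 + 2/8 + 2/8 + 2/8 = 9/8 = 1.125.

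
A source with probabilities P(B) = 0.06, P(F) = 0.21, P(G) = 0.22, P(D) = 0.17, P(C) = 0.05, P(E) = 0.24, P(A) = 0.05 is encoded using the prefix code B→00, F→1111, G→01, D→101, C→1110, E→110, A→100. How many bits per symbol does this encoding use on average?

2.98 bits/symbol

L̄ = Σ pᵢ·ℓᵢ = 0.06·2 + 0.21·4 + 0.22·2 + 0.17·3 + 0.05·4 + 0.24·3 + 0.05·3 = 2.98 bits/symbol.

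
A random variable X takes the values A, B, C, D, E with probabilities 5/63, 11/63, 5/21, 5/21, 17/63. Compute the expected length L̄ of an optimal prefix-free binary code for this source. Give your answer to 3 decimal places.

2.254 bits/symbol

Repeatedly combine the two least-probable nodes; the expected code length is the sum of the merged weights.
merge 5/63 + 11/63 → 16/63
merge 5/21 + 5/21 → 10/21
merge 16/63 + 17/63 → 11/21
merge 10/21 + 11/21 → 1
L = 16/63 + 10/21 + 11/21 + 1 = 142/63 ≈ 2.254 bits/symbol.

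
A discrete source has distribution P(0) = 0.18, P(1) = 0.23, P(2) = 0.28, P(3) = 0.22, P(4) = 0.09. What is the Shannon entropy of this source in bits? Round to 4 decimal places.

2.2404 bits

H = −Σ pᵢ log₂ pᵢ.
−0.18·log₂(0.18) = 0.4453
−0.23·log₂(0.23) = 0.4877
−0.28·log₂(0.28) = 0.5142
−0.22·log₂(0.22) = 0.4806
−0.09·log₂(0.09) = 0.3127
Sum ≈ 2.2404 → 2.2404 bits.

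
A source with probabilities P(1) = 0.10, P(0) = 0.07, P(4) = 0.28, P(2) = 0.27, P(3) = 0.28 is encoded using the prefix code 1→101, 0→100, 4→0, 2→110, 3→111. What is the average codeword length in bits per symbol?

L̄ = Σ pᵢ·ℓᵢ = 0.10·3 + 0.07·3 + 0.28·1 + 0.27·3 + 0.28·3 = 2.44 bits/symbol.

2.44 bits/symbol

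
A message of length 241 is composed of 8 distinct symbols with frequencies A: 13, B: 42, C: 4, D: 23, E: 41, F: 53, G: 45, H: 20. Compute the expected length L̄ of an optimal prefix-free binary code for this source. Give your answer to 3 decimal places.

2.817 bits/symbol

Probabilities are the counts divided by 241.
Repeatedly combine the two least-probable nodes; the expected code length is the sum of the merged weights.
merge 4/241 + 13/241 → 17/241
merge 17/241 + 20/241 → 37/241
merge 23/241 + 37/241 → 60/241
merge 41/241 + 42/241 → 83/241
merge 45/241 + 53/241 → 98/241
merge 60/241 + 83/241 → 143/241
merge 98/241 + 143/241 → 1
L = 17/241 + 37/241 + 60/241 + 83/241 + 98/241 + 143/241 + 1 = 679/241 ≈ 2.817 bits/symbol.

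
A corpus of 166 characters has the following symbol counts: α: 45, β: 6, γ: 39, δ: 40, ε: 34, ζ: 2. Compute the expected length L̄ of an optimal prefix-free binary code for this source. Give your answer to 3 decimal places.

Probabilities are the counts divided by 166.
Repeatedly combine the two least-probable nodes; the expected code length is the sum of the merged weights.
merge 1/83 + 3/83 → 4/83
merge 4/83 + 17/83 → 21/83
merge 39/166 + 20/83 → 79/166
merge 21/83 + 45/166 → 87/166
merge 79/166 + 87/166 → 1
L = 4/83 + 21/83 + 79/166 + 87/166 + 1 = 191/83 ≈ 2.301 bits/symbol.

2.301 bits/symbol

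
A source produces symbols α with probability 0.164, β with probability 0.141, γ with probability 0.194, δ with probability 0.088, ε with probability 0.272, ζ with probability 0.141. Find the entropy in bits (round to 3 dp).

2.503 bits

H = −Σ pᵢ log₂ pᵢ.
−0.164·log₂(0.164) = 0.4278
−0.141·log₂(0.141) = 0.3985
−0.194·log₂(0.194) = 0.4590
−0.088·log₂(0.088) = 0.3086
−0.272·log₂(0.272) = 0.5109
−0.141·log₂(0.141) = 0.3985
Sum ≈ 2.5032 → 2.503 bits.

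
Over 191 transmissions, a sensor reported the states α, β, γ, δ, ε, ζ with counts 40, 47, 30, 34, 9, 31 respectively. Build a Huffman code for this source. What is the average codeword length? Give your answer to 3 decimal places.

2.545 bits/symbol

Probabilities are the counts divided by 191.
Repeatedly combine the two least-probable nodes; the expected code length is the sum of the merged weights.
merge 9/191 + 30/191 → 39/191
merge 31/191 + 34/191 → 65/191
merge 39/191 + 40/191 → 79/191
merge 47/191 + 65/191 → 112/191
merge 79/191 + 112/191 → 1
L = 39/191 + 65/191 + 79/191 + 112/191 + 1 = 486/191 ≈ 2.545 bits/symbol.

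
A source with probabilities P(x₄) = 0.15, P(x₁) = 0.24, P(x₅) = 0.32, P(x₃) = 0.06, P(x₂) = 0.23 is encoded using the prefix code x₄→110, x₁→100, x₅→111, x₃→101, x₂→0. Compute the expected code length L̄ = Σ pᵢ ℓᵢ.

2.54 bits/symbol

L̄ = Σ pᵢ·ℓᵢ = 0.15·3 + 0.24·3 + 0.32·3 + 0.06·3 + 0.23·1 = 2.54 bits/symbol.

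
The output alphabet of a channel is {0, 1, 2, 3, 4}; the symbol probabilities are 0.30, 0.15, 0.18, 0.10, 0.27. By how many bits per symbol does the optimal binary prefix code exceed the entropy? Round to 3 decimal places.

0.031 bits

Entropy H = −Σ p log₂ p ≈ 2.2192 bits.
Huffman merges: 1/10+3/20→1/4; 9/50+1/4→43/100; 27/100+3/10→57/100; 43/100+57/100→1. L = 9/4 ≈ 2.2500.
L − H = 2.2500 − 2.2192 = 0.031 bits.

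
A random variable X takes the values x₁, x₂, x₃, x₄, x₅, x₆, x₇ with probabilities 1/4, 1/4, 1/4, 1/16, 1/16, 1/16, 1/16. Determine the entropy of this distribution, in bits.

2.5 bits

Each probability is a power of 1/2, so log₂(1/p) is an integer.
H = Σ p·log₂(1/p) = 1/4·2 + 1/4·2 + 1/4·2 + 1/16·4 + 1/16·4 + 1/16·4 + 1/16·4 = 2.5 bits.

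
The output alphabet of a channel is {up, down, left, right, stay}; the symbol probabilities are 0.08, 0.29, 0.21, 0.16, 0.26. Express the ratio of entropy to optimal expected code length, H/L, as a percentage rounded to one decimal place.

Entropy H = −Σ p log₂ p ≈ 2.2105 bits.
Huffman merges: 2/25+4/25→6/25; 21/100+6/25→9/20; 13/50+29/100→11/20; 9/20+11/20→1. L = 56/25 ≈ 2.2400.
Efficiency = H/L = 2.2105/2.2400 = 98.7%.

98.7%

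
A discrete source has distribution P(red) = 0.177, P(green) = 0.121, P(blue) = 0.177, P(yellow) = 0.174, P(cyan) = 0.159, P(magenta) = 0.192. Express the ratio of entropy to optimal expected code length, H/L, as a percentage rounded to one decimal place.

97.7%

Entropy H = −Σ p log₂ p ≈ 2.5709 bits.
Huffman merges: 121/1000+159/1000→7/25; 87/500+177/1000→351/1000; 177/1000+24/125→369/1000; 7/25+351/1000→631/1000; 369/1000+631/1000→1. L = 2631/1000 ≈ 2.6310.
Efficiency = H/L = 2.5709/2.6310 = 97.7%.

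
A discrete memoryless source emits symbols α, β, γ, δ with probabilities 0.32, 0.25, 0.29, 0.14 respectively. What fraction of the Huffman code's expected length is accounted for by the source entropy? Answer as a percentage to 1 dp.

Entropy H = −Σ p log₂ p ≈ 1.9410 bits.
Huffman merges: 7/50+1/4→39/100; 29/100+8/25→61/100; 39/100+61/100→1. L = 2 ≈ 2.0000.
Efficiency = H/L = 1.9410/2.0000 = 97.1%.

97.1%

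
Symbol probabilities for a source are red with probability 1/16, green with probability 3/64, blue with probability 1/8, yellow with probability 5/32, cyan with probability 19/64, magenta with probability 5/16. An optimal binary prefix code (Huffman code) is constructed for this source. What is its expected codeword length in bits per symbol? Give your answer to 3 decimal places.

Repeatedly combine the two least-probable nodes; the expected code length is the sum of the merged weights.
merge 3/64 + 1/16 → 7/64
merge 7/64 + 1/8 → 15/64
merge 5/32 + 15/64 → 25/64
merge 19/64 + 5/16 → 39/64
merge 25/64 + 39/64 → 1
L = 7/64 + 15/64 + 25/64 + 39/64 + 1 = 75/32 ≈ 2.344 bits/symbol.

2.344 bits/symbol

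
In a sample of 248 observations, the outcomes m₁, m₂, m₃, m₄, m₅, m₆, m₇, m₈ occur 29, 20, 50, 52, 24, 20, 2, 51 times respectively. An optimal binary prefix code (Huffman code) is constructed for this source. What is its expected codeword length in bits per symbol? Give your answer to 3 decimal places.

2.843 bits/symbol

Probabilities are the counts divided by 248.
Repeatedly combine the two least-probable nodes; the expected code length is the sum of the merged weights.
merge 1/124 + 5/62 → 11/124
merge 5/62 + 11/124 → 21/124
merge 3/31 + 29/248 → 53/248
merge 21/124 + 25/124 → 23/62
merge 51/248 + 13/62 → 103/248
merge 53/248 + 23/62 → 145/248
merge 103/248 + 145/248 → 1
L = 11/124 + 21/124 + 53/248 + 23/62 + 103/248 + 145/248 + 1 = 705/248 ≈ 2.843 bits/symbol.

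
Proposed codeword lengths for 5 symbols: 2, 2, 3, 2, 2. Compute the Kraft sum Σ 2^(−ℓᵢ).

1.125

With common denominator 2^3 = 8: Σ 2^(−ℓᵢ) = 2/8 + 2/8 + 1/8 + 2/8 + 2/8 = 9/8 = 1.125.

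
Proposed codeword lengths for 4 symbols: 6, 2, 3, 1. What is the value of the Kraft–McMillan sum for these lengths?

0.890625

With common denominator 2^6 = 64: Σ 2^(−ℓᵢ) = 1/64 + 16/64 + 8/64 + 32/64 = 57/64 = 0.890625.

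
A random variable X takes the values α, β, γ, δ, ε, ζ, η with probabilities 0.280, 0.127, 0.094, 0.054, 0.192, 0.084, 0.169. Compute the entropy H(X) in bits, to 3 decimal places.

H = −Σ pᵢ log₂ pᵢ.
−0.280·log₂(0.280) = 0.5142
−0.127·log₂(0.127) = 0.3781
−0.094·log₂(0.094) = 0.3207
−0.054·log₂(0.054) = 0.2274
−0.192·log₂(0.192) = 0.4571
−0.084·log₂(0.084) = 0.3002
−0.169·log₂(0.169) = 0.4335
Sum ≈ 2.6311 → 2.631 bits.

2.631 bits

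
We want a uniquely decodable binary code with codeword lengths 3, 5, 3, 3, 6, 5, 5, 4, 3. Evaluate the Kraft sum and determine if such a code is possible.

0.671875; yes

With common denominator 2^6 = 64: Σ 2^(−ℓᵢ) = 8/64 + 2/64 + 8/64 + 8/64 + 1/64 + 2/64 + 2/64 + 4/64 + 8/64 = 43/64 = 0.671875.
Kraft's inequality requires Σ ≤ 1; here Σ = 0.671875 ≤ 1, so such a prefix code exists.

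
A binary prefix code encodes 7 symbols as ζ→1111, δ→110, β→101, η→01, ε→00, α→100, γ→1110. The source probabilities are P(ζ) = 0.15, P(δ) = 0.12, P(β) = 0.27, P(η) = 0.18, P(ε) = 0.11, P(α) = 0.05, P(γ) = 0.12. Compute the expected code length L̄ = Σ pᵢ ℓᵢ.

2.98 bits/symbol

L̄ = Σ pᵢ·ℓᵢ = 0.15·4 + 0.12·3 + 0.27·3 + 0.18·2 + 0.11·2 + 0.05·3 + 0.12·4 = 2.98 bits/symbol.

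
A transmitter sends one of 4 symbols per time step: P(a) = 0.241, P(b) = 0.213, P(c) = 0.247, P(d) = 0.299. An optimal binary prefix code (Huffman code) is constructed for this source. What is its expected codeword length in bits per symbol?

2 bits/symbol

Repeatedly combine the two least-probable nodes; the expected code length is the sum of the merged weights.
merge 213/1000 + 241/1000 → 227/500
merge 247/1000 + 299/1000 → 273/500
merge 227/500 + 273/500 → 1
L = 227/500 + 273/500 + 1 = 2 bits/symbol.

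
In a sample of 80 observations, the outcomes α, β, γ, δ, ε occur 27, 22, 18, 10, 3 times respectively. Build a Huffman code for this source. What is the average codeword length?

2.1625 bits/symbol

Probabilities are the counts divided by 80.
Repeatedly combine the two least-probable nodes; the expected code length is the sum of the merged weights.
merge 3/80 + 1/8 → 13/80
merge 13/80 + 9/40 → 31/80
merge 11/40 + 27/80 → 49/80
merge 31/80 + 49/80 → 1
L = 13/80 + 31/80 + 49/80 + 1 = 173/80 = 2.1625 bits/symbol.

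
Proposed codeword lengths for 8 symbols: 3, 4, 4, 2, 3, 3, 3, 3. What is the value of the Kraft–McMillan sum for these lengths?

With common denominator 2^4 = 16: Σ 2^(−ℓᵢ) = 2/16 + 1/16 + 1/16 + 4/16 + 2/16 + 2/16 + 2/16 + 2/16 = 16/16 = 1.

1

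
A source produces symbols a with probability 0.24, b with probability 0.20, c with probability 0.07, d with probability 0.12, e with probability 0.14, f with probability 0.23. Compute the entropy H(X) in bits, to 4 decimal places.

2.4789 bits

H = −Σ pᵢ log₂ pᵢ.
−0.24·log₂(0.24) = 0.4941
−0.20·log₂(0.20) = 0.4644
−0.07·log₂(0.07) = 0.2686
−0.12·log₂(0.12) = 0.3671
−0.14·log₂(0.14) = 0.3971
−0.23·log₂(0.23) = 0.4877
Sum ≈ 2.4789 → 2.4789 bits.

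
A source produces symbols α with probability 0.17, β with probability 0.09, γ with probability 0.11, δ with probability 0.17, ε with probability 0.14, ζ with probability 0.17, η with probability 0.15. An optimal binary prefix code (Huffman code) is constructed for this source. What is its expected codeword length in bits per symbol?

Repeatedly combine the two least-probable nodes; the expected code length is the sum of the merged weights.
merge 9/100 + 11/100 → 1/5
merge 7/50 + 3/20 → 29/100
merge 17/100 + 17/100 → 17/50
merge 17/100 + 1/5 → 37/100
merge 29/100 + 17/50 → 63/100
merge 37/100 + 63/100 → 1
L = 1/5 + 29/100 + 17/50 + 37/100 + 63/100 + 1 = 283/100 = 2.83 bits/symbol.

2.83 bits/symbol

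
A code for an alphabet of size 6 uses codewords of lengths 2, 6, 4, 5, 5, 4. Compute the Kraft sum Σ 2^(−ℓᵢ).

With common denominator 2^6 = 64: Σ 2^(−ℓᵢ) = 16/64 + 1/64 + 4/64 + 2/64 + 2/64 + 4/64 = 29/64 = 0.453125.

0.453125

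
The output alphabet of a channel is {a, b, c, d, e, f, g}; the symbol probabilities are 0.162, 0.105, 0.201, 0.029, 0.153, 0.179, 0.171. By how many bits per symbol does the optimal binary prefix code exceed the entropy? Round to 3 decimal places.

0.079 bits

Entropy H = −Σ p log₂ p ≈ 2.6746 bits.
Huffman merges: 29/1000+21/200→67/500; 67/500+153/1000→287/1000; 81/500+171/1000→333/1000; 179/1000+201/1000→19/50; 287/1000+333/1000→31/50; 19/50+31/50→1. L = 1377/500 ≈ 2.7540.
L − H = 2.7540 − 2.6746 = 0.079 bits.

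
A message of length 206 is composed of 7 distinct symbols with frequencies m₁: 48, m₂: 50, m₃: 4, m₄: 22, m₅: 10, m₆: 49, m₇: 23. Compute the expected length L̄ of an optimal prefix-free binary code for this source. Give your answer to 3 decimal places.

Probabilities are the counts divided by 206.
Repeatedly combine the two least-probable nodes; the expected code length is the sum of the merged weights.
merge 2/103 + 5/103 → 7/103
merge 7/103 + 11/103 → 18/103
merge 23/206 + 18/103 → 59/206
merge 24/103 + 49/206 → 97/206
merge 25/103 + 59/206 → 109/206
merge 97/206 + 109/206 → 1
L = 7/103 + 18/103 + 59/206 + 97/206 + 109/206 + 1 = 521/206 ≈ 2.529 bits/symbol.

2.529 bits/symbol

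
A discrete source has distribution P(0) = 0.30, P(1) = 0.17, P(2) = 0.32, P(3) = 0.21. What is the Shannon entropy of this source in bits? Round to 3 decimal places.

1.955 bits

H = −Σ pᵢ log₂ pᵢ.
−0.30·log₂(0.30) = 0.5211
−0.17·log₂(0.17) = 0.4346
−0.32·log₂(0.32) = 0.5260
−0.21·log₂(0.21) = 0.4728
Sum ≈ 1.9545 → 1.955 bits.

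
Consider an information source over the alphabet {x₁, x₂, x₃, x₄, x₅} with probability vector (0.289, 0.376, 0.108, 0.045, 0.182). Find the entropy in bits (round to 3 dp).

2.044 bits

H = −Σ pᵢ log₂ pᵢ.
−0.289·log₂(0.289) = 0.5176
−0.376·log₂(0.376) = 0.5306
−0.108·log₂(0.108) = 0.3468
−0.045·log₂(0.045) = 0.2013
−0.182·log₂(0.182) = 0.4474
Sum ≈ 2.0436 → 2.044 bits.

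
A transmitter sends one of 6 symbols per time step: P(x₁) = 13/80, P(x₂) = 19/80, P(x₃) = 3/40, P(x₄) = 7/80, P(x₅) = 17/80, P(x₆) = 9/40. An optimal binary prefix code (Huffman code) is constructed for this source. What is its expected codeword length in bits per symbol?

Repeatedly combine the two least-probable nodes; the expected code length is the sum of the merged weights.
merge 3/40 + 7/80 → 13/80
merge 13/80 + 13/80 → 13/40
merge 17/80 + 9/40 → 7/16
merge 19/80 + 13/40 → 9/16
merge 7/16 + 9/16 → 1
L = 13/80 + 13/40 + 7/16 + 9/16 + 1 = 199/80 = 2.4875 bits/symbol.

2.4875 bits/symbol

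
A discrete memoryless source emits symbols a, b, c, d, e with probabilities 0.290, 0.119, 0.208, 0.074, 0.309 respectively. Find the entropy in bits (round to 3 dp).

2.156 bits

H = −Σ pᵢ log₂ pᵢ.
−0.290·log₂(0.290) = 0.5179
−0.119·log₂(0.119) = 0.3654
−0.208·log₂(0.208) = 0.4712
−0.074·log₂(0.074) = 0.2780
−0.309·log₂(0.309) = 0.5235
Sum ≈ 2.1561 → 2.156 bits.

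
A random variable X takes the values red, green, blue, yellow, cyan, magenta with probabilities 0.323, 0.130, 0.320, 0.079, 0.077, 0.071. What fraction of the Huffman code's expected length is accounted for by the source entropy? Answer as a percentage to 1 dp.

Entropy H = −Σ p log₂ p ≈ 2.2804 bits.
Huffman merges: 71/1000+77/1000→37/250; 79/1000+13/100→209/1000; 37/250+209/1000→357/1000; 8/25+323/1000→643/1000; 357/1000+643/1000→1. L = 2357/1000 ≈ 2.3570.
Efficiency = H/L = 2.2804/2.3570 = 96.7%.

96.7%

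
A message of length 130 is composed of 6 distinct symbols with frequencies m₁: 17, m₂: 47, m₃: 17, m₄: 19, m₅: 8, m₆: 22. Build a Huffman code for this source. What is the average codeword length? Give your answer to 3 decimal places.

Probabilities are the counts divided by 130.
Repeatedly combine the two least-probable nodes; the expected code length is the sum of the merged weights.
merge 4/65 + 17/130 → 5/26
merge 17/130 + 19/130 → 18/65
merge 11/65 + 5/26 → 47/130
merge 18/65 + 47/130 → 83/130
merge 47/130 + 83/130 → 1
L = 5/26 + 18/65 + 47/130 + 83/130 + 1 = 321/130 ≈ 2.469 bits/symbol.

2.469 bits/symbol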